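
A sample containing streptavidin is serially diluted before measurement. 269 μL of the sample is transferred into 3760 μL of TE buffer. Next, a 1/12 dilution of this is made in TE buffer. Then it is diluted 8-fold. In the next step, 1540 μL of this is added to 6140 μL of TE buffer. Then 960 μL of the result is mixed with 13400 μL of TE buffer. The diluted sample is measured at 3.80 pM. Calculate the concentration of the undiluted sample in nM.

Overall dilution factor = 14.98 × 12 × 8 × 4.987 × 14.96 = 1.07 × 10⁵.
Original = 3.80 pM × 1.07 × 10⁵ = 4.08 × 10⁵ pM = 408 nM.

408 nM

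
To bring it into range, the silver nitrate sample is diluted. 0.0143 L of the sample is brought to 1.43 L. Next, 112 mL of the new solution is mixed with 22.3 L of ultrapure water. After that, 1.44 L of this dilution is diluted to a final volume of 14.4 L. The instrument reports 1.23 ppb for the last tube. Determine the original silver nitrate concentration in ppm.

246 ppm

Overall dilution factor = 100 × 200.1 × 10 = 2.00 × 10⁵.
Original = 1.23 ppb × 2.00 × 10⁵ = 2.46 × 10⁵ ppb = 246 ppm.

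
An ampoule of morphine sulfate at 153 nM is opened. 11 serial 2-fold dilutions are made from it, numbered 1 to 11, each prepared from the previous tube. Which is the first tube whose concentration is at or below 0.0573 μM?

Tube n has concentration 153 nM / 2ⁿ.
Need 2ⁿ ≥ 153 nM / 0.0573 μM = 2.67, so n ≥ 1.42.
First such tube: n = 2.

tube 2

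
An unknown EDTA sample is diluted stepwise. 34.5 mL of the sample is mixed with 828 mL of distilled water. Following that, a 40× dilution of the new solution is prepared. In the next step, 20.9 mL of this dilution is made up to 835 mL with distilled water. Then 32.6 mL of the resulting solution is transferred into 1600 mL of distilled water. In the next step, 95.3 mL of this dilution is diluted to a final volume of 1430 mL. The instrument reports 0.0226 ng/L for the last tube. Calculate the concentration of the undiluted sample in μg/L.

679 μg/L

Overall dilution factor = 25 × 40 × 39.95 × 50.08 × 15.01 = 3.00 × 10⁷.
Original = 0.0226 ng/L × 3.00 × 10⁷ = 6.79 × 10⁵ ng/L = 679 μg/L.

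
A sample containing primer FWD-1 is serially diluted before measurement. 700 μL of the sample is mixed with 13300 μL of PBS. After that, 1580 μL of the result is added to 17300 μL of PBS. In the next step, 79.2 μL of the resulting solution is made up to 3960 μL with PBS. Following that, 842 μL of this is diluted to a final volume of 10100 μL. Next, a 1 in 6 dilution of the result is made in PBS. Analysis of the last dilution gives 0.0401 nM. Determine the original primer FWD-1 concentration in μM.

Overall dilution factor = 20 × 11.95 × 50 × 12.00 × 6 = 8.60 × 10⁵.
Original = 0.0401 nM × 8.60 × 10⁵ = 3.45 × 10⁴ nM = 34.5 μM.

34.5 μM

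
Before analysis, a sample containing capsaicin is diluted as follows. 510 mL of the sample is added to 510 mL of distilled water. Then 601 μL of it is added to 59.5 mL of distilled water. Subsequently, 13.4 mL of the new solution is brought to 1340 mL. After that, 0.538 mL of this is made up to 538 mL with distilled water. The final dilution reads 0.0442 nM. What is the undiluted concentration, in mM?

0.884 mM

Overall dilution factor = 2 × 100.0 × 100 × 1000 = 2.00 × 10⁷.
Original = 0.0442 nM × 2.00 × 10⁷ = 8.84 × 10⁵ nM = 0.884 mM.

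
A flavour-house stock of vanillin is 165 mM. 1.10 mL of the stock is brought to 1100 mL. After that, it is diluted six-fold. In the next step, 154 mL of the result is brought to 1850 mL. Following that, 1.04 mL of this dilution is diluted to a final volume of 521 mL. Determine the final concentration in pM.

Overall dilution factor = 1000 × 6 × 12.01 × 501.0 = 3.61 × 10⁷.
165 mM / 3.61 × 10⁷ = 4.57 × 10⁻⁶ mM = 4570 pM.

4570 pM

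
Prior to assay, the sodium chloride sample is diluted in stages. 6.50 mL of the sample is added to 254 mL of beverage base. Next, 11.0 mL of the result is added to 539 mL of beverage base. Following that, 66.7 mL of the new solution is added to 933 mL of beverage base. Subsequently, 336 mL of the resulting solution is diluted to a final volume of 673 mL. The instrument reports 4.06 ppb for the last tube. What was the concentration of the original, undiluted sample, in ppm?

Overall dilution factor = 40.08 × 50 × 14.99 × 2.003 = 6.02 × 10⁴.
Original = 4.06 ppb × 6.02 × 10⁴ = 2.44 × 10⁵ ppb = 244 ppm.

244 ppm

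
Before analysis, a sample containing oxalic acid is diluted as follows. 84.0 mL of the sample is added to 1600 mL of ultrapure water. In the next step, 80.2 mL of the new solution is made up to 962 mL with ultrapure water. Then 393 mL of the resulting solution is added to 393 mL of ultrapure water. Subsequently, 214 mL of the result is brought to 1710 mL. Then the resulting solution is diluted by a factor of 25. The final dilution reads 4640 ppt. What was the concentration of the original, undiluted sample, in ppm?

Overall dilution factor = 20.05 × 12.00 × 2 × 7.991 × 25 = 9.61 × 10⁴.
Original = 4640 ppt × 9.61 × 10⁴ = 4.46 × 10⁸ ppt = 446 ppm.

446 ppm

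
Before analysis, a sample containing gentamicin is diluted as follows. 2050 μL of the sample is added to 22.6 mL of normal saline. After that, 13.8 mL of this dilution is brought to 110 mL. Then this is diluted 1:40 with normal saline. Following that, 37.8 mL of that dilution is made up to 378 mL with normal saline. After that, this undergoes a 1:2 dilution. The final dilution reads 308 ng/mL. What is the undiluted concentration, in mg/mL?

Overall dilution factor = 12.02 × 7.971 × 40 × 10 × 2 = 7.67 × 10⁴.
Original = 308 ng/mL × 7.67 × 10⁴ = 2.36 × 10⁷ ng/mL = 23.6 mg/mL.

23.6 mg/mL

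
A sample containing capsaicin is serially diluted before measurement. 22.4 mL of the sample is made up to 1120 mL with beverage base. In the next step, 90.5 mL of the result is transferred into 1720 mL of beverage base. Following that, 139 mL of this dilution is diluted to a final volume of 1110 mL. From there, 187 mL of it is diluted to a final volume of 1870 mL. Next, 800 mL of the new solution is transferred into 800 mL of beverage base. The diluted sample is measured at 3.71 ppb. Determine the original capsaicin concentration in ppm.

593 ppm

Overall dilution factor = 50 × 20.01 × 7.986 × 10 × 2 = 1.60 × 10⁵.
Original = 3.71 ppb × 1.60 × 10⁵ = 5.93 × 10⁵ ppb = 593 ppm.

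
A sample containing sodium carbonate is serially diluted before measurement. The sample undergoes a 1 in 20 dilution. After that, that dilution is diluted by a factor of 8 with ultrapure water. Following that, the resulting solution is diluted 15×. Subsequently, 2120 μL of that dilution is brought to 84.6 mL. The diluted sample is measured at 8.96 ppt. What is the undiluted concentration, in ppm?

0.858 ppm

Overall dilution factor = 20 × 8 × 15 × 39.91 = 9.58 × 10⁴.
Original = 8.96 ppt × 9.58 × 10⁴ = 8.58 × 10⁵ ppt = 0.858 ppm.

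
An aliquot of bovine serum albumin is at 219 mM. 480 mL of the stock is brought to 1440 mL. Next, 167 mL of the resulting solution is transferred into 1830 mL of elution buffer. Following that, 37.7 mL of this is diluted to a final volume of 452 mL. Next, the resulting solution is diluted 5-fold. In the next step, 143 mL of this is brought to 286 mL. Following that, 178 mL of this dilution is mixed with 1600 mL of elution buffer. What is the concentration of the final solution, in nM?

Overall dilution factor = 3 × 11.96 × 11.99 × 5 × 2 × 9.989 = 4.30 × 10⁴.
219 mM / 4.30 × 10⁴ = 5.10 × 10⁻³ mM = 5100 nM.

5100 nM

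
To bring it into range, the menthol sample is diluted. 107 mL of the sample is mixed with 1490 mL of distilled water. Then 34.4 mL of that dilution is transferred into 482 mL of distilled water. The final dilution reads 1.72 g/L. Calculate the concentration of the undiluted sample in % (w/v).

38.5 % (w/v)

Overall dilution factor = 14.93 × 15.01 = 224.
Original = 1.72 g/L × 224 = 385 g/L = 38.5 % (w/v).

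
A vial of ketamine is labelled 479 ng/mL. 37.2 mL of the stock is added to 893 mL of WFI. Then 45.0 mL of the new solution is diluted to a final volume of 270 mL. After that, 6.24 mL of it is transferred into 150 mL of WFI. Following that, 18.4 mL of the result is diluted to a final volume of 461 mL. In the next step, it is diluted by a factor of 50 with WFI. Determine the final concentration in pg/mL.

0.102 pg/mL

Overall dilution factor = 25.01 × 6 × 25.04 × 25.05 × 50 = 4.71 × 10⁶.
479 ng/mL / 4.71 × 10⁶ = 1.02 × 10⁻⁴ ng/mL = 0.102 pg/mL.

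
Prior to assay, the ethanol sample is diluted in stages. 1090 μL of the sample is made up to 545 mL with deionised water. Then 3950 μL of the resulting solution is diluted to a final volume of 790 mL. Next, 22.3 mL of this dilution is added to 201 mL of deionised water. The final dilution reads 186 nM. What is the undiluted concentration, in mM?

186 mM

Overall dilution factor = 500 × 200 × 10.01 = 1.00 × 10⁶.
Original = 186 nM × 1.00 × 10⁶ = 1.86 × 10⁸ nM = 186 mM.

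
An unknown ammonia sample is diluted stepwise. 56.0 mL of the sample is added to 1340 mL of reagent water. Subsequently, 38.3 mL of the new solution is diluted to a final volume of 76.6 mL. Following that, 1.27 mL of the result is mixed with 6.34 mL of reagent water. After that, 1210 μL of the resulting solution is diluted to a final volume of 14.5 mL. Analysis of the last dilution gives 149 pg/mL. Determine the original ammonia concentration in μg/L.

533 μg/L

Overall dilution factor = 24.93 × 2 × 5.992 × 11.98 = 3580.
Original = 149 pg/mL × 3580 = 5.33 × 10⁵ pg/mL = 533 μg/L.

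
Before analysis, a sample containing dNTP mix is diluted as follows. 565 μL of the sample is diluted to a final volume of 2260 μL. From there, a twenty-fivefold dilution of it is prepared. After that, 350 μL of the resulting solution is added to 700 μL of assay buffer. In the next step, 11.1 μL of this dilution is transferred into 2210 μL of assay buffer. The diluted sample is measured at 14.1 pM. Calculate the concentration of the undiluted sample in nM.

846 nM

Overall dilution factor = 4 × 25 × 3 × 200.1 = 6.00 × 10⁴.
Original = 14.1 pM × 6.00 × 10⁴ = 8.46 × 10⁵ pM = 846 nM.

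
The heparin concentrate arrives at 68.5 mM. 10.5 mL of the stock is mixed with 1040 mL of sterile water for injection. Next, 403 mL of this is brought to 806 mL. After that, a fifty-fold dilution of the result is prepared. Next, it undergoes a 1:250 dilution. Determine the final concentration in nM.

27.4 nM

Overall dilution factor = 100.0 × 2 × 50 × 250 = 2.50 × 10⁶.
68.5 mM / 2.50 × 10⁶ = 2.74 × 10⁻⁵ mM = 27.4 nM.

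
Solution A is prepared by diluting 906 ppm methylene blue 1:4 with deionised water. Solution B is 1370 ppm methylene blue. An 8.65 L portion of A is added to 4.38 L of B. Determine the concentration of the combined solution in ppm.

C_A = 906 ppm / 4 = 226 ppm.
C_mix = (C_A·V_A + C_B·V_B)/(V_A + V_B) = (226×8.65 + 1370×4.38) / 13.03 = 611 ppm.

611 ppm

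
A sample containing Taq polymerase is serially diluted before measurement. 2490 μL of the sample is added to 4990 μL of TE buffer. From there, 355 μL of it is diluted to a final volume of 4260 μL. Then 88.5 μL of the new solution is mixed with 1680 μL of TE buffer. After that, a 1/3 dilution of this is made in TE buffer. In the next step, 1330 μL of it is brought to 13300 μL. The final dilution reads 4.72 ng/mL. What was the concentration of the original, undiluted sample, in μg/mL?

Overall dilution factor = 3.004 × 12 × 19.98 × 3 × 10 = 2.16 × 10⁴.
Original = 4.72 ng/mL × 2.16 × 10⁴ = 1.02 × 10⁵ ng/mL = 102 μg/mL.

102 μg/mL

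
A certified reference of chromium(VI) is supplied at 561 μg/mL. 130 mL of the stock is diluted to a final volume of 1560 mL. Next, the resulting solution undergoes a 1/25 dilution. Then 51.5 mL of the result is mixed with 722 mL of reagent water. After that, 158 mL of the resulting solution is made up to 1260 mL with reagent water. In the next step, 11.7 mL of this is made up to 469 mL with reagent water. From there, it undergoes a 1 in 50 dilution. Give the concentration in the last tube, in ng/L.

Overall dilution factor = 12 × 25 × 15.02 × 7.975 × 40.09 × 50 = 7.20 × 10⁷.
561 μg/mL / 7.20 × 10⁷ = 7.79 × 10⁻⁶ μg/mL = 7.79 ng/L.

7.79 ng/L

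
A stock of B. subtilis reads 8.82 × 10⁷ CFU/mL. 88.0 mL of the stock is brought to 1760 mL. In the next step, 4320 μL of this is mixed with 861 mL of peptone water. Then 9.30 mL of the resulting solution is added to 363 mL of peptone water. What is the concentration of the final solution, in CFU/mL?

Overall dilution factor = 20 × 200.3 × 40.03 = 1.60 × 10⁵.
8.82 × 10⁷ CFU/mL / 1.60 × 10⁵ = 550 CFU/mL.

550 CFU/mL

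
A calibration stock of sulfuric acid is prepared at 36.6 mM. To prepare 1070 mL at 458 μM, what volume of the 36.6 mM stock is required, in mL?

458 μM = 0.458 mM.
V₁ = C₂V₂/C₁ = 0.458 × 1070 / 36.6 = 13.4 mL.

13.4 mL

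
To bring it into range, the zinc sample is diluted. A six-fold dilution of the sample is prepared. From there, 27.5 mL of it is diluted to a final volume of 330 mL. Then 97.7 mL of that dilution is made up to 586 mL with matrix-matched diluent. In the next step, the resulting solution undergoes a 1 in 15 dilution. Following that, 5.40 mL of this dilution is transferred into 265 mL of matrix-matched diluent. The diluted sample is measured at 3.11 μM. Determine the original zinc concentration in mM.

1010 mM

Overall dilution factor = 6 × 12 × 5.998 × 15 × 50.07 = 3.24 × 10⁵.
Original = 3.11 μM × 3.24 × 10⁵ = 1.01 × 10⁶ μM = 1010 mM.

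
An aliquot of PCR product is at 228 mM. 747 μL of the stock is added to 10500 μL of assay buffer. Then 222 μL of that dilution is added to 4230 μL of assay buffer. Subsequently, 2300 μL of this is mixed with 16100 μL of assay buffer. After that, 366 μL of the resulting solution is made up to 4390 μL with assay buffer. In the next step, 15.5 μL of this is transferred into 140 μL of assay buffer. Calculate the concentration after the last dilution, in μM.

0.784 μM

Overall dilution factor = 15.06 × 20.05 × 8 × 11.99 × 10.03 = 2.91 × 10⁵.
228 mM / 2.91 × 10⁵ = 7.84 × 10⁻⁴ mM = 0.784 μM.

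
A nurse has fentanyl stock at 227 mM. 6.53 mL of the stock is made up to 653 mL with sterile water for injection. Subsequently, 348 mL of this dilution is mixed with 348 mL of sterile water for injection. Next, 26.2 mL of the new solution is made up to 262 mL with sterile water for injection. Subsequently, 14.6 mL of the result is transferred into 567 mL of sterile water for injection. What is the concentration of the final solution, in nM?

Overall dilution factor = 100 × 2 × 10 × 39.84 = 7.97 × 10⁴.
227 mM / 7.97 × 10⁴ = 2.85 × 10⁻³ mM = 2850 nM.

2850 nM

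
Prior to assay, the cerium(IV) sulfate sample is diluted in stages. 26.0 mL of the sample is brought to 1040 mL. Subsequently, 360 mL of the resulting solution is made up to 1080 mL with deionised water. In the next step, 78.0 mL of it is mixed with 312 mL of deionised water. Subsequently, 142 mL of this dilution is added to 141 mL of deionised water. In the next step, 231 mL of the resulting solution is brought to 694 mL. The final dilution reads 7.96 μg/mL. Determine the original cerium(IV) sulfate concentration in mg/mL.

Overall dilution factor = 40 × 3 × 5 × 1.993 × 3.004 = 3593.
Original = 7.96 μg/mL × 3593 = 2.86 × 10⁴ μg/mL = 28.6 mg/mL.

28.6 mg/mL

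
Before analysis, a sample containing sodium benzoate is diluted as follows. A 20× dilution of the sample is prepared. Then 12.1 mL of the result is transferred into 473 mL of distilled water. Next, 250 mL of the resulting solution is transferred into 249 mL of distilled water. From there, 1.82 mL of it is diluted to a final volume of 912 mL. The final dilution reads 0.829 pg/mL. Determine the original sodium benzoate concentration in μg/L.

665 μg/L

Overall dilution factor = 20 × 40.09 × 1.996 × 501.1 = 8.02 × 10⁵.
Original = 0.829 pg/mL × 8.02 × 10⁵ = 6.65 × 10⁵ pg/mL = 665 μg/L.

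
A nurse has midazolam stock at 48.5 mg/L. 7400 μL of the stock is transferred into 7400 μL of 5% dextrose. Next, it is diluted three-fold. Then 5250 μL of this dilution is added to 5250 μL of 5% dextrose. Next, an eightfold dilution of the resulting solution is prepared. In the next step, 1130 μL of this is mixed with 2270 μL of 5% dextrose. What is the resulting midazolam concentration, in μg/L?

168 μg/L

Overall dilution factor = 2 × 3 × 2 × 8 × 3.009 = 289.
48.5 mg/L / 289 = 0.168 mg/L = 168 μg/L.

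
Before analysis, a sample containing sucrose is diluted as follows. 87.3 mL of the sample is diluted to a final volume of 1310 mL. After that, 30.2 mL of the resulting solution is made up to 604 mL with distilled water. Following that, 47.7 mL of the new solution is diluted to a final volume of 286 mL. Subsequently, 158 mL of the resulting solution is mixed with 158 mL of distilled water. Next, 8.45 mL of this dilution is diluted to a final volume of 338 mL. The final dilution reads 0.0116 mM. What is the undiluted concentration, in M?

Overall dilution factor = 15.01 × 20 × 5.996 × 2 × 40 = 1.44 × 10⁵.
Original = 0.0116 mM × 1.44 × 10⁵ = 1670 mM = 1.67 M.

1.67 M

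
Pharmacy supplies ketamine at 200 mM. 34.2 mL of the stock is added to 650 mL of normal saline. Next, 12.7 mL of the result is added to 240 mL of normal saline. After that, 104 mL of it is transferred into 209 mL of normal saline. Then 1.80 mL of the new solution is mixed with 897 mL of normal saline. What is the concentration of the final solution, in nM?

Overall dilution factor = 20.01 × 19.90 × 3.010 × 499.3 = 5.98 × 10⁵.
200 mM / 5.98 × 10⁵ = 3.34 × 10⁻⁴ mM = 334 nM.

334 nM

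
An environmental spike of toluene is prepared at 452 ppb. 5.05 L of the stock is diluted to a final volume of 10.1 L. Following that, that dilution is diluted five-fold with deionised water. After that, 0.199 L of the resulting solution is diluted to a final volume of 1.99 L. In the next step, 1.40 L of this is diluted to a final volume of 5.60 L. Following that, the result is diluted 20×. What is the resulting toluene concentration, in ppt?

56.5 ppt

Overall dilution factor = 2 × 5 × 10 × 4 × 20 = 8000.
452 ppb / 8000 = 0.0565 ppb = 56.5 ppt.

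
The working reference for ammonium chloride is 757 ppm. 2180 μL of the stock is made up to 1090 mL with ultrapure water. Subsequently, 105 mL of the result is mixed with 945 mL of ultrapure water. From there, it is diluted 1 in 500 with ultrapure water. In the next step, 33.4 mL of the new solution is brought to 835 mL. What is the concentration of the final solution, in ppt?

Overall dilution factor = 500 × 10 × 500 × 25 = 6.25 × 10⁷.
757 ppm / 6.25 × 10⁷ = 1.21 × 10⁻⁵ ppm = 12.1 ppt.

12.1 ppt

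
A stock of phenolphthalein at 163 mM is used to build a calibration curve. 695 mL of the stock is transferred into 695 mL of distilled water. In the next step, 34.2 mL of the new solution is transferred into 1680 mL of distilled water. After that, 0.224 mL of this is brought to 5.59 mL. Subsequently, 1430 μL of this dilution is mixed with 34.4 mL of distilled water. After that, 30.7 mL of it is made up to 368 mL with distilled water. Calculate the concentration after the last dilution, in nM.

Overall dilution factor = 2 × 50.12 × 24.96 × 25.06 × 11.99 = 7.51 × 10⁵.
163 mM / 7.51 × 10⁵ = 2.17 × 10⁻⁴ mM = 217 nM.

217 nM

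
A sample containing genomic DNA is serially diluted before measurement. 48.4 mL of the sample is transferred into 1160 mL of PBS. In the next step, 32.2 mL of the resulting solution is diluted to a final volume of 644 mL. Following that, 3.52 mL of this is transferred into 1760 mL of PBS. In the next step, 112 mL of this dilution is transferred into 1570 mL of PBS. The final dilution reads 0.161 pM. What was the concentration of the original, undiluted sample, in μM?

Overall dilution factor = 24.97 × 20 × 501 × 15.02 = 3.76 × 10⁶.
Original = 0.161 pM × 3.76 × 10⁶ = 6.05 × 10⁵ pM = 0.605 μM.

0.605 μM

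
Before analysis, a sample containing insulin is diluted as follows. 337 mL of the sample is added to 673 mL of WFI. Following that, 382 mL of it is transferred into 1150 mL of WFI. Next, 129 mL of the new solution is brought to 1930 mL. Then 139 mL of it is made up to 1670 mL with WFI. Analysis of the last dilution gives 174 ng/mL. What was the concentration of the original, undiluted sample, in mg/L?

Overall dilution factor = 2.997 × 4.010 × 14.96 × 12.01 = 2161.
Original = 174 ng/mL × 2161 = 3.76 × 10⁵ ng/mL = 376 mg/L.

376 mg/L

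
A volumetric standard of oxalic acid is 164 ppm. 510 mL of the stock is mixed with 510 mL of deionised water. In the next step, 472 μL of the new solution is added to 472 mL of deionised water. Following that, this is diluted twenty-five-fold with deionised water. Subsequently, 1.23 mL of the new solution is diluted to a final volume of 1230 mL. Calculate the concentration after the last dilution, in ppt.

3.28 ppt

Overall dilution factor = 2 × 1001 × 25 × 1000 = 5.00 × 10⁷.
164 ppm / 5.00 × 10⁷ = 3.28 × 10⁻⁶ ppm = 3.28 ppt.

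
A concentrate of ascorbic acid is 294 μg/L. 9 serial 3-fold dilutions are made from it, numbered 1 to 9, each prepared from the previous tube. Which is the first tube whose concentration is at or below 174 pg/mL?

Tube n has concentration 294 μg/L / 3ⁿ.
Need 3ⁿ ≥ 294 μg/L / 174 pg/mL = 1690, so n ≥ 6.77.
First such tube: n = 7.

tube 7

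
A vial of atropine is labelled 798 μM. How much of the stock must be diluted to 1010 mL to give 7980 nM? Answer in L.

0.0101 L

7980 nM = 7.98 μM.
V₁ = C₂V₂/C₁ = 7.98 × 1010 / 798 = 10.1 mL = 0.0101 L.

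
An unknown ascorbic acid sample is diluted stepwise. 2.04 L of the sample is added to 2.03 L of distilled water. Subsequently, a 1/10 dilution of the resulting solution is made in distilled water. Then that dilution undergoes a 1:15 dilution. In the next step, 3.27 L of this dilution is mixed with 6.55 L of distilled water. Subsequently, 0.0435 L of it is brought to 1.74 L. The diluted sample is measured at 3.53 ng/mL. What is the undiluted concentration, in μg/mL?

127 μg/mL

Overall dilution factor = 1.995 × 10 × 15 × 3.003 × 40 = 3.59 × 10⁴.
Original = 3.53 ng/mL × 3.59 × 10⁴ = 1.27 × 10⁵ ng/mL = 127 μg/mL.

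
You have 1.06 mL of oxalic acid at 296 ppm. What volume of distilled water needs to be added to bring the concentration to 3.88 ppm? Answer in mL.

V₂ = C₁V₁/C₂ = 296 × 1.06 / 3.88 = 80.9 mL.
Diluent to add = V₂ − V₁ = 80.9 − 1.06 = 79.8 mL.

79.8 mL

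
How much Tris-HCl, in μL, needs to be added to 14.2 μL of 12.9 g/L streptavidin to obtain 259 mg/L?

693 μL

259 mg/L = 0.259 g/L.
V₂ = C₁V₁/C₂ = 12.9 × 14.2 / 0.259 = 707 μL.
Diluent to add = V₂ − V₁ = 707 − 14.2 = 693 μL.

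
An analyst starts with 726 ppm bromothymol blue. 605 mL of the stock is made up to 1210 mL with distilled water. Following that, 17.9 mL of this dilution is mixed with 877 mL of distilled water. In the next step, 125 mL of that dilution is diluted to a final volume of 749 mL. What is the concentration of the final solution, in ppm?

Overall dilution factor = 2 × 49.99 × 5.992 = 599.
726 ppm / 599 = 1.21 ppm.

1.21 ppm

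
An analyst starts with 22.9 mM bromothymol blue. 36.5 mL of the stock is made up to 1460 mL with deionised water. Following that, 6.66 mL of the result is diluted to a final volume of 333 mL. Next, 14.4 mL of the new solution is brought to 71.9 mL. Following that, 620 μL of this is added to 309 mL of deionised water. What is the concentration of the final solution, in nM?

Overall dilution factor = 40 × 50 × 4.993 × 499.4 = 4.99 × 10⁶.
22.9 mM / 4.99 × 10⁶ = 4.59 × 10⁻⁶ mM = 4.59 nM.

4.59 nM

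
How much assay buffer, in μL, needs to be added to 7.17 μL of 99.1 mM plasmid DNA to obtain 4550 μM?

149 μL

4550 μM = 4.55 mM.
V₂ = C₁V₁/C₂ = 99.1 × 7.17 / 4.55 = 156 μL.
Diluent to add = V₂ − V₁ = 156 − 7.17 = 149 μL.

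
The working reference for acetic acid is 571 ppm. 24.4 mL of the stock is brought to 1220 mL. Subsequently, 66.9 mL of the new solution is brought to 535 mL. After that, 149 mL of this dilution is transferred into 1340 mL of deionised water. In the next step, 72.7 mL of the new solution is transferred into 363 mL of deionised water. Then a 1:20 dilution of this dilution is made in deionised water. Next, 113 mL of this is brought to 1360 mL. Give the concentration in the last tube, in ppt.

99.1 ppt

Overall dilution factor = 50 × 7.997 × 9.993 × 5.993 × 20 × 12.04 = 5.76 × 10⁶.
571 ppm / 5.76 × 10⁶ = 9.91 × 10⁻⁵ ppm = 99.1 ppt.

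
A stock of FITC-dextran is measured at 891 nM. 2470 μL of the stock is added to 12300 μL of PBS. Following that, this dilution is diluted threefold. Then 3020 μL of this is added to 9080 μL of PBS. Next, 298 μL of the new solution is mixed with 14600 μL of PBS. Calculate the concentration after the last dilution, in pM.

248 pM

Overall dilution factor = 5.980 × 3 × 4.007 × 49.99 = 3593.
891 nM / 3593 = 0.248 nM = 248 pM.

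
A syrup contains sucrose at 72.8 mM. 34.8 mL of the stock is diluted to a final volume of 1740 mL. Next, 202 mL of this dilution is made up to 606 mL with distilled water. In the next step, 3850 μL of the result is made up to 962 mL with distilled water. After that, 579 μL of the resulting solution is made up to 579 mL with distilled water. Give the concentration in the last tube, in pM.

Overall dilution factor = 50 × 3 × 249.9 × 1000 = 3.75 × 10⁷.
72.8 mM / 3.75 × 10⁷ = 1.94 × 10⁻⁶ mM = 1940 pM.

1940 pM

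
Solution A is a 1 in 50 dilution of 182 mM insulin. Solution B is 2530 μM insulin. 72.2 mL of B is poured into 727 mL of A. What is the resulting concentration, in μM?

3540 μM

C_A = 182 mM / 50 = 3.64 mM.
C_B = 2530 μM = 2.53 mM.
C_mix = (C_A·V_A + C_B·V_B)/(V_A + V_B) = (3.64×727 + 2.53×72.2) / 799.2 = 3.54 mM = 3540 μM.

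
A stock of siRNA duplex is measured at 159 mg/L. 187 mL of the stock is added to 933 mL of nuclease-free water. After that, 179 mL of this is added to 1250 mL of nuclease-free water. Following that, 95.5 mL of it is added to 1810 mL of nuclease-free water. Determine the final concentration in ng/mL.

167 ng/mL

Overall dilution factor = 5.989 × 7.983 × 19.95 = 954.
159 mg/L / 954 = 0.167 mg/L = 167 ng/mL.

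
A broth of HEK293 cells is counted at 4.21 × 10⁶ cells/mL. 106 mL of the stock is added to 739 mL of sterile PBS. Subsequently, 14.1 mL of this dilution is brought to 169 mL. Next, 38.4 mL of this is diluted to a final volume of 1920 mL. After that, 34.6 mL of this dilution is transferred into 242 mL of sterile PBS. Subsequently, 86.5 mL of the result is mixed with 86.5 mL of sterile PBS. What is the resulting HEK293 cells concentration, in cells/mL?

55.1 cells/mL

Overall dilution factor = 7.972 × 11.99 × 50 × 7.994 × 2 = 7.64 × 10⁴.
4.21 × 10⁶ cells/mL / 7.64 × 10⁴ = 55.1 cells/mL.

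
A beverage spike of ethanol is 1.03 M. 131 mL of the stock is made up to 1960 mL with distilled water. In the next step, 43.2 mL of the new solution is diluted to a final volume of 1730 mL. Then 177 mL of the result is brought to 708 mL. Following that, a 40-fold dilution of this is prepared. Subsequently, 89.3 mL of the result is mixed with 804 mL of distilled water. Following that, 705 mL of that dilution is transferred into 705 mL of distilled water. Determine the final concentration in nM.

Overall dilution factor = 14.96 × 40.05 × 4 × 40 × 10.00 × 2 = 1.92 × 10⁶.
1.03 M / 1.92 × 10⁶ = 5.37 × 10⁻⁷ M = 537 nM.

537 nM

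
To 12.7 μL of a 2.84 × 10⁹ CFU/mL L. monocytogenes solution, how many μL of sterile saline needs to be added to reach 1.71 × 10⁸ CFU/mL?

198 μL

V₂ = C₁V₁/C₂ = 2.84 × 10⁹ × 12.7 / 1.71 × 10⁸ = 211 μL.
Diluent to add = V₂ − V₁ = 211 − 12.7 = 198 μL.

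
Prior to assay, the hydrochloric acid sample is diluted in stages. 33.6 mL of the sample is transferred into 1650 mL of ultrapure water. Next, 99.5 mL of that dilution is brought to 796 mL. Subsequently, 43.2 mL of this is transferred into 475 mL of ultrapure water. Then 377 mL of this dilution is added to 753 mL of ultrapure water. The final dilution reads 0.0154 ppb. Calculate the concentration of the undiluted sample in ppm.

Overall dilution factor = 50.11 × 8 × 12.00 × 2.997 = 1.44 × 10⁴.
Original = 0.0154 ppb × 1.44 × 10⁴ = 222 ppb = 0.222 ppm.

0.222 ppm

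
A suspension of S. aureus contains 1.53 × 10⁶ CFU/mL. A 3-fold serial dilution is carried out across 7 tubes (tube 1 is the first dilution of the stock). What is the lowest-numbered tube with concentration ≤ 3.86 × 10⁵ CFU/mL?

tube 2

Tube n has concentration 1.53 × 10⁶ CFU/mL / 3ⁿ.
Need 3ⁿ ≥ 1.53 × 10⁶ CFU/mL / 3.86 × 10⁵ CFU/mL = 3.96, so n ≥ 1.25.
First such tube: n = 2.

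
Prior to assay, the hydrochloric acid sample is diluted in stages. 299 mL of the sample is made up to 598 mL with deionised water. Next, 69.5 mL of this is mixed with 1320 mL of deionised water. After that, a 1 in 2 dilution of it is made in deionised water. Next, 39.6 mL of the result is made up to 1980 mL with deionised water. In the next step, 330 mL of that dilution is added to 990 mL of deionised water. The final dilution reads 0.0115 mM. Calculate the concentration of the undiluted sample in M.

0.184 M

Overall dilution factor = 2 × 19.99 × 2 × 50 × 4 = 1.60 × 10⁴.
Original = 0.0115 mM × 1.60 × 10⁴ = 184 mM = 0.184 M.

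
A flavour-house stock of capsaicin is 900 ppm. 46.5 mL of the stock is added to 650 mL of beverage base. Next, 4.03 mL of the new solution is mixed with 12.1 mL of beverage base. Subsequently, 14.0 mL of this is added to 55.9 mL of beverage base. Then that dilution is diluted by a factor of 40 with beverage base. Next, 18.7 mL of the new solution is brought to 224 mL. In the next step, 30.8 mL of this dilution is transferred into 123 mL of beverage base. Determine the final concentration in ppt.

Overall dilution factor = 14.98 × 4.002 × 4.993 × 40 × 11.98 × 4.994 = 7.16 × 10⁵.
900 ppm / 7.16 × 10⁵ = 1.26 × 10⁻³ ppm = 1260 ppt.

1260 ppt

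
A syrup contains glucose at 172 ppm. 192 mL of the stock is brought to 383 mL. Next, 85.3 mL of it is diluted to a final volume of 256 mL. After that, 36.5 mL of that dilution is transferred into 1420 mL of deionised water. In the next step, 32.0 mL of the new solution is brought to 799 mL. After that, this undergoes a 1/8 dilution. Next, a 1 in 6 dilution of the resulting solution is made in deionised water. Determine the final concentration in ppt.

Overall dilution factor = 1.995 × 3.001 × 39.90 × 24.97 × 8 × 6 = 2.86 × 10⁵.
172 ppm / 2.86 × 10⁵ = 6.01 × 10⁻⁴ ppm = 601 ppt.

601 ppt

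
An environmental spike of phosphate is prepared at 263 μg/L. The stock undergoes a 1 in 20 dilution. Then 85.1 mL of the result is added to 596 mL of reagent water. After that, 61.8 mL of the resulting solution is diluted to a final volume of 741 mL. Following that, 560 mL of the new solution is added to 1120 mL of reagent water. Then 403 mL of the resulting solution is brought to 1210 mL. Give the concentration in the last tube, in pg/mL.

15.2 pg/mL

Overall dilution factor = 20 × 8.004 × 11.99 × 3 × 3.002 = 1.73 × 10⁴.
263 μg/L / 1.73 × 10⁴ = 0.0152 μg/L = 15.2 pg/mL.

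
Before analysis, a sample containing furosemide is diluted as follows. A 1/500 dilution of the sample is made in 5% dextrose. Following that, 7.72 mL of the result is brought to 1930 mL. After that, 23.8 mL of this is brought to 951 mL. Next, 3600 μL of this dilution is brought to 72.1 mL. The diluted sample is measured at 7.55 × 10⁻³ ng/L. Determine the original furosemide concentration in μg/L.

755 μg/L

Overall dilution factor = 500 × 250 × 39.96 × 20.03 = 1.00 × 10⁸.
Original = 7.55 × 10⁻³ ng/L × 1.00 × 10⁸ = 7.55 × 10⁵ ng/L = 755 μg/L.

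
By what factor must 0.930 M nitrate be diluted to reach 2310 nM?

4.03 × 10⁵

Factor = C₀/C_target = 0.930 M / 2310 nM = 4.03 × 10⁵.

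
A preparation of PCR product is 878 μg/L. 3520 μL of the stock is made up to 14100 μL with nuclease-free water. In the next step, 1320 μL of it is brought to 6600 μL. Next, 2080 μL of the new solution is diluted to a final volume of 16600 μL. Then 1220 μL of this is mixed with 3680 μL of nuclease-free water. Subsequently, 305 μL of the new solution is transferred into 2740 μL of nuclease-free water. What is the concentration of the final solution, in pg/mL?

Overall dilution factor = 4.006 × 5 × 7.981 × 4.016 × 9.984 = 6409.
878 μg/L / 6409 = 0.137 μg/L = 137 pg/mL.

137 pg/mL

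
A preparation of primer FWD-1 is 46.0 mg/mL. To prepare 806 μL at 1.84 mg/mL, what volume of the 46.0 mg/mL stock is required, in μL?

32.2 μL

V₁ = C₂V₂/C₁ = 1.84 × 806 / 46.0 = 32.2 μL.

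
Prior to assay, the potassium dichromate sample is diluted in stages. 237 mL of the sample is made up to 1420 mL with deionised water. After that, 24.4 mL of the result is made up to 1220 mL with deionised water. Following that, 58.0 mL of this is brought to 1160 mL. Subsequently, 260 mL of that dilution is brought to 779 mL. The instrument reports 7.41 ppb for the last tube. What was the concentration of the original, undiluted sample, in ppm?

133 ppm

Overall dilution factor = 5.992 × 50 × 20 × 2.996 = 1.80 × 10⁴.
Original = 7.41 ppb × 1.80 × 10⁴ = 1.33 × 10⁵ ppb = 133 ppm.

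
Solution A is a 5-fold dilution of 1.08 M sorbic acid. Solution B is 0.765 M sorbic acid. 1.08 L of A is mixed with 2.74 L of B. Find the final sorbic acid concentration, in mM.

610 mM

C_A = 1.08 M / 5 = 0.216 M.
C_mix = (C_A·V_A + C_B·V_B)/(V_A + V_B) = (0.216×1.08 + 0.765×2.74) / 3.820 = 0.610 M = 610 mM.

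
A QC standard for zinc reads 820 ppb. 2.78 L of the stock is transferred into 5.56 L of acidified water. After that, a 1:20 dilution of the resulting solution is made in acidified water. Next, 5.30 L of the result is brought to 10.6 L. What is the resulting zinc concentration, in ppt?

6830 ppt

Overall dilution factor = 3 × 20 × 2 = 120.
820 ppb / 120 = 6.83 ppb = 6830 ppt.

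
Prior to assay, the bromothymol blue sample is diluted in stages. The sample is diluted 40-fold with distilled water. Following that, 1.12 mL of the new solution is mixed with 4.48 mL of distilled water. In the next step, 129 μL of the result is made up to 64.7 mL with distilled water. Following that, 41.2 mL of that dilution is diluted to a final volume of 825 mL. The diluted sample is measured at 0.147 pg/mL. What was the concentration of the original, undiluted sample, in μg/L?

Overall dilution factor = 40 × 5 × 501.6 × 20.02 = 2.01 × 10⁶.
Original = 0.147 pg/mL × 2.01 × 10⁶ = 2.95 × 10⁵ pg/mL = 295 μg/L.

295 μg/L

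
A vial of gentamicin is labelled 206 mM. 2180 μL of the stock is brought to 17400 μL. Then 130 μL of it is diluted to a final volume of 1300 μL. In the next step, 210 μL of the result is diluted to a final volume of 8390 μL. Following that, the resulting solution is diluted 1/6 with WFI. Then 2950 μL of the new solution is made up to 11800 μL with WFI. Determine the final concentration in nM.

2690 nM

Overall dilution factor = 7.982 × 10 × 39.95 × 6 × 4 = 7.65 × 10⁴.
206 mM / 7.65 × 10⁴ = 2.69 × 10⁻³ mM = 2690 nM.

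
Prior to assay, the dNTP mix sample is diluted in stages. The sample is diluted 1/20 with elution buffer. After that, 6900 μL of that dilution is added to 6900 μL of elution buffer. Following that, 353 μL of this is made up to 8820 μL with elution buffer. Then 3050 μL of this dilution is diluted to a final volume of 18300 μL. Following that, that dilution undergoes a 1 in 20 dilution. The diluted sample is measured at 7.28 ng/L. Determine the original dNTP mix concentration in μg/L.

Overall dilution factor = 20 × 2 × 24.99 × 6 × 20 = 1.20 × 10⁵.
Original = 7.28 ng/L × 1.20 × 10⁵ = 8.73 × 10⁵ ng/L = 873 μg/L.

873 μg/L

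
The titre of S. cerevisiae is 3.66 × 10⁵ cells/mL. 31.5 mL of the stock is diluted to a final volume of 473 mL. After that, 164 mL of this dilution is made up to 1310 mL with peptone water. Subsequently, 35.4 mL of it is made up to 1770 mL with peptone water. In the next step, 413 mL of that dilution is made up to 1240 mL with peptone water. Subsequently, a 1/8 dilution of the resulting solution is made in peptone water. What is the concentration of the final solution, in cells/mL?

2.54 cells/mL

Overall dilution factor = 15.02 × 7.988 × 50 × 3.002 × 8 = 1.44 × 10⁵.
3.66 × 10⁵ cells/mL / 1.44 × 10⁵ = 2.54 cells/mL.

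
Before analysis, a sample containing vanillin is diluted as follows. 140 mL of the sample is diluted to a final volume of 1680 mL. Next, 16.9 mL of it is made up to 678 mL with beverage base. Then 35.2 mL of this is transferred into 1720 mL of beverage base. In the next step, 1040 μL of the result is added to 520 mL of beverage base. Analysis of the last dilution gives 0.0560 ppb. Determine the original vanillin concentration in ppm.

Overall dilution factor = 12 × 40.12 × 49.86 × 501 = 1.20 × 10⁷.
Original = 0.0560 ppb × 1.20 × 10⁷ = 6.73 × 10⁵ ppb = 673 ppm.

673 ppm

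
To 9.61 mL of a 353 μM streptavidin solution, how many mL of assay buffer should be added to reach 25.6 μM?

123 mL

V₂ = C₁V₁/C₂ = 353 × 9.61 / 25.6 = 133 mL.
Diluent to add = V₂ − V₁ = 133 − 9.61 = 123 mL.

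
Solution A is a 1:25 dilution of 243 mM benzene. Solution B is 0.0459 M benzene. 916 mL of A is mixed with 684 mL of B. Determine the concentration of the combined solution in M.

0.0252 M

C_A = 243 mM / 25 = 9.72 mM.
C_B = 0.0459 M = 45.9 mM.
C_mix = (C_A·V_A + C_B·V_B)/(V_A + V_B) = (9.72×916 + 45.9×684) / 1600 = 25.2 mM = 0.0252 M.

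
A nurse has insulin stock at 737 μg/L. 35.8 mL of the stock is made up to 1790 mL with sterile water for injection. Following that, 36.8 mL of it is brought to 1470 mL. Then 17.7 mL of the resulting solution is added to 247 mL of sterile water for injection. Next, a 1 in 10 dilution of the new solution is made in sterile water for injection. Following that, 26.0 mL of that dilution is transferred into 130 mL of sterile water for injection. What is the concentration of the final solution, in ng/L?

Overall dilution factor = 50 × 39.95 × 14.95 × 10 × 6 = 1.79 × 10⁶.
737 μg/L / 1.79 × 10⁶ = 4.11 × 10⁻⁴ μg/L = 0.411 ng/L.

0.411 ng/L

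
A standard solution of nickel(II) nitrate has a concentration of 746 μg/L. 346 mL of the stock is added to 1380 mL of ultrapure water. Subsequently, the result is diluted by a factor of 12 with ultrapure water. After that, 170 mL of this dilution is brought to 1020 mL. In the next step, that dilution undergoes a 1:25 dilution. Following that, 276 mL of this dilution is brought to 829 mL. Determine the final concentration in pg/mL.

27.7 pg/mL

Overall dilution factor = 4.988 × 12 × 6 × 25 × 3.004 = 2.70 × 10⁴.
746 μg/L / 2.70 × 10⁴ = 0.0277 μg/L = 27.7 pg/mL.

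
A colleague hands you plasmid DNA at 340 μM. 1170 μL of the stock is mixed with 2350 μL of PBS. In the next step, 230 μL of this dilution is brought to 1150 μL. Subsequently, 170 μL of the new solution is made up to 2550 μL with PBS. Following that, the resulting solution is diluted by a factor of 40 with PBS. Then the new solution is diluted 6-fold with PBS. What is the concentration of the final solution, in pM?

Overall dilution factor = 3.009 × 5 × 15 × 40 × 6 = 5.42 × 10⁴.
340 μM / 5.42 × 10⁴ = 6.28 × 10⁻³ μM = 6280 pM.

6280 pM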